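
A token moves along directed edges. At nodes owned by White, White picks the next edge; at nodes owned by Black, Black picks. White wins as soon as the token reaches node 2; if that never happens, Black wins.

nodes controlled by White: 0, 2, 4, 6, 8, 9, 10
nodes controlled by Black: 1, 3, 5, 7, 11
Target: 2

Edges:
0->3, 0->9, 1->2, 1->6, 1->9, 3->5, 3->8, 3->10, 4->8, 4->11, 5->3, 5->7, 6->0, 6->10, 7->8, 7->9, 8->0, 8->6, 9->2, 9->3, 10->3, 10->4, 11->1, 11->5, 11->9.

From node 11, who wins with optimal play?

A0 = {2}
A1: add {9} — 9 (White) has 9→2.
A2: add {0} — 0 (White) has 0→9.
A3: add {6, 8} — 6 (White) has 6→0; 8 (White) has 8→0.
A4: add {1, 4, 7} — 1 (Black): all of {2, 6, 9} already in; 4 (White) has 4→8; 7 (Black): all of {8, 9} already in.
A5: add {10} — 10 (White) has 10→4.
A6 = A5; e.g. 3 (Black) can still go to 5. Fixed point.
11 never enters the attractor, so Black can avoid the target forever.

Black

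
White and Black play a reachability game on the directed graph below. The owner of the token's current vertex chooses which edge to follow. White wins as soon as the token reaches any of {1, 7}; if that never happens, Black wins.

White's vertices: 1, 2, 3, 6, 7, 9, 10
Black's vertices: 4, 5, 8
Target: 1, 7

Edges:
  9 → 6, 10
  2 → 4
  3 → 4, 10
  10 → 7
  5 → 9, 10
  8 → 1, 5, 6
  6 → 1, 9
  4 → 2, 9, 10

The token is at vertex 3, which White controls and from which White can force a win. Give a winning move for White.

A0 = {1, 7}
A1: add {6, 10} — 6 (White) has 6→1; 10 (White) has 10→7.
A2: add {3, 9} — 3 (White) has 3→10; 9 (White) has 9→6.
A3: add {5} — 5 (Black): all of {9, 10} already in.
A4: add {8} — 8 (Black): all of {1, 5, 6} already in.
A5 = A4; e.g. 2 (White) has no edge into A4. Fixed point.
From 3, successor 10 is in the attractor (rank 1); the other successor 4 is not.

10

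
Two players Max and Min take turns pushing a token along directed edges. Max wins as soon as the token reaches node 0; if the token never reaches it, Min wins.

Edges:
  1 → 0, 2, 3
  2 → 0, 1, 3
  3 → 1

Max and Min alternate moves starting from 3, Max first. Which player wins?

Track states (vertex, player-to-move).
A0 = {(0,Max), (0,Min)}
A1: add {(1,Max), (2,Max)}.
A2: add {(3,Min)}.
A3 = A2; e.g. (1,Min) stays out. (3,Max) never enters ⇒ Min avoids the target.

Min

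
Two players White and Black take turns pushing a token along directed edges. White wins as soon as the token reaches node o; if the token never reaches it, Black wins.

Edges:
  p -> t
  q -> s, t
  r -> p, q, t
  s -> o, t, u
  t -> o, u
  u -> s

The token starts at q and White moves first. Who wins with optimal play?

Track states (vertex, player-to-move).
A0 = {(o,White), (o,Black)}
A1: add {(s,White), (t,White)}.
A2: add {(p,Black), (q,Black), (u,Black)}.
A3: add {(r,White)}.
A4 = A3; e.g. (p,White) stays out. (q,White) never enters ⇒ Black avoids the target.

Black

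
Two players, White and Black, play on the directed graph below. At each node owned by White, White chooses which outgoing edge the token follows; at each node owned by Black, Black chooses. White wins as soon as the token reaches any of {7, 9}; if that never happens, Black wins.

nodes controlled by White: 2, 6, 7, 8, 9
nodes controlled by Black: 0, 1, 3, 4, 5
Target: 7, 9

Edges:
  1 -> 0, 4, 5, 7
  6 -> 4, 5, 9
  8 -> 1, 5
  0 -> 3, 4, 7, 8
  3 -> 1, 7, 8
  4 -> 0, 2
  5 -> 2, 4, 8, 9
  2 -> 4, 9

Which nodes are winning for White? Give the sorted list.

A0 = {7, 9}
A1: add {2, 6} — 2 (White) has 2→9; 6 (White) has 6→9.
A2 = A1; e.g. 0 (Black) can still go to 3. Fixed point.
White's winning region = {2, 6, 7, 9}.

2, 6, 7, 9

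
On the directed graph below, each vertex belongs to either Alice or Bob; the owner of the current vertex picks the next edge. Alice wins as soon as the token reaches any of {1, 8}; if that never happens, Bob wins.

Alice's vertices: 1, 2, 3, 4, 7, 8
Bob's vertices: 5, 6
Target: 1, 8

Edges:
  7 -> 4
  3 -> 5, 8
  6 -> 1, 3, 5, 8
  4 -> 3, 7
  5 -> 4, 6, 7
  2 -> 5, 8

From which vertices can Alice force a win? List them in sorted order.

1, 2, 3, 4, 7, 8

A0 = {1, 8}
A1: add {2, 3} — 2 (Alice) has 2→8; 3 (Alice) has 3→8.
A2: add {4} — 4 (Alice) has 4→3.
A3: add {7} — 7 (Alice) has 7→4.
A4 = A3; e.g. 5 (Bob) can still go to 6. Fixed point.
Alice's winning region = {1, 2, 3, 4, 7, 8}.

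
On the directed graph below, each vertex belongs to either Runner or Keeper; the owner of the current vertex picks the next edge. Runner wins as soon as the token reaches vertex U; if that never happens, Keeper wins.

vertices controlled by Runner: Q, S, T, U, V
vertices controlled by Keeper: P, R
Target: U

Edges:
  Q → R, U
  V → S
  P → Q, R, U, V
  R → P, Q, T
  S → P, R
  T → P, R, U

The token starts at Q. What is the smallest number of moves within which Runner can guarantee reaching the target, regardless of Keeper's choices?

A0 = {U}
A1: add {Q, T} — Q (Runner) has Q→U; T (Runner) has T→U.
A2 = A1; e.g. P (Keeper) can still go to R. Fixed point.
Q enters the attractor at level 1, so Runner can force the target in 1 move from there.

1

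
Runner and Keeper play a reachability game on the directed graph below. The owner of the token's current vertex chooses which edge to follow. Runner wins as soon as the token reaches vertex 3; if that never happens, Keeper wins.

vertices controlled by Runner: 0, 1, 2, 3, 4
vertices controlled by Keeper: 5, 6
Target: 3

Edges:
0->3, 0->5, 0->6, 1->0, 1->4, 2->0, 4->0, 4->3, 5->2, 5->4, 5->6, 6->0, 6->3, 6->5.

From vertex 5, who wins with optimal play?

A0 = {3}
A1: add {0, 4} — 0 (Runner) has 0→3; 4 (Runner) has 4→3.
A2: add {1, 2} — 1 (Runner) has 1→0; 2 (Runner) has 2→0.
A3 = A2; e.g. 5 (Keeper) can still go to 6. Fixed point.
5 never enters the attractor, so Keeper can avoid the target forever.

Keeper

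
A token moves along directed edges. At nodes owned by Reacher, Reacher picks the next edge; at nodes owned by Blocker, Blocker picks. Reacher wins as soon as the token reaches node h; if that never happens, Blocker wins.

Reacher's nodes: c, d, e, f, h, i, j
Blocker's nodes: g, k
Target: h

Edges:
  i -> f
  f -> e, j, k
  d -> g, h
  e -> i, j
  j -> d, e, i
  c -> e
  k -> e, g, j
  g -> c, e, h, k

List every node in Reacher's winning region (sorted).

c, d, e, f, h, i, j

A0 = {h}
A1: add {d} — d (Reacher) has d→h.
A2: add {j} — j (Reacher) has j→d.
A3: add {e, f} — e (Reacher) has e→j; f (Reacher) has f→j.
A4: add {c, i} — c (Reacher) has c→e; i (Reacher) has i→f.
A5 = A4; e.g. g (Blocker) can still go to k. Fixed point.
Reacher's winning region = {c, d, e, f, h, i, j}.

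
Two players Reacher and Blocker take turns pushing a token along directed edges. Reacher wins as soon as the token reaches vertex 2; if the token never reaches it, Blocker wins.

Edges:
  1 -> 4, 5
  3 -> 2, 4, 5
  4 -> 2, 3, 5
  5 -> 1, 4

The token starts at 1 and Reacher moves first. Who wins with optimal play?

Blocker

Track states (vertex, player-to-move).
A0 = {(2,Reacher), (2,Blocker)}
A1: add {(3,Reacher), (4,Reacher)}.
A2 = A1; e.g. (1,Reacher) stays out. (1,Reacher) never enters ⇒ Blocker avoids the target.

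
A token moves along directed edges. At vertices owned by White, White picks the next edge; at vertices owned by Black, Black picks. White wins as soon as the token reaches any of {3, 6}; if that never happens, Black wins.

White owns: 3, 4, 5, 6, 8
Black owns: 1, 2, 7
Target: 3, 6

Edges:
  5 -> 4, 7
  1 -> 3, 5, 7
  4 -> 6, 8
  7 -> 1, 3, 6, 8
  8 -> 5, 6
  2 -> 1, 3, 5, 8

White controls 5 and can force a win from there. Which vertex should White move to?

4

A0 = {3, 6}
A1: add {4, 8} — 4 (White) has 4→6; 8 (White) has 8→6.
A2: add {5} — 5 (White) has 5→4.
A3 = A2; e.g. 1 (Black) can still go to 7. Fixed point.
From 5, successor 4 is in the attractor (rank 1); the other successor 7 is not.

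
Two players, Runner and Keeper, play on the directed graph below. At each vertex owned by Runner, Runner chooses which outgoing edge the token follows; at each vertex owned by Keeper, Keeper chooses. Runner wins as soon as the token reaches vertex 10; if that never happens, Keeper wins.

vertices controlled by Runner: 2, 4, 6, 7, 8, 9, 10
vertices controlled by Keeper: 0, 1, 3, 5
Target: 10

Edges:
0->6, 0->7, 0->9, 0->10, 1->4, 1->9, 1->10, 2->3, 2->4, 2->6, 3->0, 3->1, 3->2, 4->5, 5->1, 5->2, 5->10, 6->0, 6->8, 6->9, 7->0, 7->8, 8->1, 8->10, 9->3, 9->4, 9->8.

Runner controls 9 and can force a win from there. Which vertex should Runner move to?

8

A0 = {10}
A1: add {8} — 8 (Runner) has 8→10.
A2: add {6, 7, 9} — 6 (Runner) has 6→8; 7 (Runner) has 7→8; 9 (Runner) has 9→8.
A3: add {0, 2} — 0 (Keeper): all of {6, 7, 9, 10} already in; 2 (Runner) has 2→6.
A4 = A3; e.g. 1 (Keeper) can still go to 4. Fixed point.
From 9, successor 8 is in the attractor (rank 1); the other successors 3, 4 are not.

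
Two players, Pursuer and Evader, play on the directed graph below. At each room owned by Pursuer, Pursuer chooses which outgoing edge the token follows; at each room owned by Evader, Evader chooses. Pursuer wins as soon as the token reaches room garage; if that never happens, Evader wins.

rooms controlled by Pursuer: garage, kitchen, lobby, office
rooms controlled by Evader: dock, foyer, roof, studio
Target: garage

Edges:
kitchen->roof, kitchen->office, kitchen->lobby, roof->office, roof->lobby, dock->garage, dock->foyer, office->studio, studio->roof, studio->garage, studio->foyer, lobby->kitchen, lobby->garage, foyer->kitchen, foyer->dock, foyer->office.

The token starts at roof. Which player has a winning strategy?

A0 = {garage}
A1: add {lobby} — lobby (Pursuer) has lobby→garage.
A2: add {kitchen} — kitchen (Pursuer) has kitchen→lobby.
A3 = A2; e.g. roof (Evader) can still go to office. Fixed point.
roof never enters the attractor, so Evader can avoid the target forever.

Evader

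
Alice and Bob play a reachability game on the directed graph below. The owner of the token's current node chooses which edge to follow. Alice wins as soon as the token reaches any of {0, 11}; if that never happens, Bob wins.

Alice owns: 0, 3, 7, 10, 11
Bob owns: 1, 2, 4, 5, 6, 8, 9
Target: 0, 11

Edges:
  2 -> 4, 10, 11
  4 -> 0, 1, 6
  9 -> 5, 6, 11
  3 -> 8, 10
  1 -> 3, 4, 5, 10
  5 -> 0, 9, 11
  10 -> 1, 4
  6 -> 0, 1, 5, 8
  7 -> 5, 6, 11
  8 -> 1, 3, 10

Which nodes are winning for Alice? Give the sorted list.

A0 = {0, 11}
A1: add {7} — 7 (Alice) has 7→11.
A2 = A1; e.g. 1 (Bob) can still go to 3. Fixed point.
Alice's winning region = {0, 7, 11}.

0, 7, 11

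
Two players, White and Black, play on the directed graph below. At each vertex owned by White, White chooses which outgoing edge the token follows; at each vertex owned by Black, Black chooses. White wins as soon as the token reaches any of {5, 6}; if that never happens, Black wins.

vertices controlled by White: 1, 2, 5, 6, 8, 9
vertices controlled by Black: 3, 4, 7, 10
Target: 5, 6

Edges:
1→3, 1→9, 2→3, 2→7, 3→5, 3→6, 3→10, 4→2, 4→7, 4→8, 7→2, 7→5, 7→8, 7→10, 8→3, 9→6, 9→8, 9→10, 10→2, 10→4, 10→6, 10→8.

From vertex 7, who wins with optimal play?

Black

A0 = {5, 6}
A1: add {9} — 9 (White) has 9→6.
A2: add {1} — 1 (White) has 1→9.
A3 = A2; e.g. 2 (White) has no edge into A2. Fixed point.
7 never enters the attractor, so Black can avoid the target forever.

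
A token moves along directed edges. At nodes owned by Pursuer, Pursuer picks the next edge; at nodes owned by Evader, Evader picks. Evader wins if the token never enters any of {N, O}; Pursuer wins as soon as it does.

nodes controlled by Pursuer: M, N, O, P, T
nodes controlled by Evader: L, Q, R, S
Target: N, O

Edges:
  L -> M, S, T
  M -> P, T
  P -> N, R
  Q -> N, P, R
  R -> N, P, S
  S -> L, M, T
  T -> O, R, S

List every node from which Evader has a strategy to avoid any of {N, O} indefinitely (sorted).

L, Q, R, S

A0 = {N, O}
A1: add {P, T} — P (Pursuer) has P→N; T (Pursuer) has T→O.
A2: add {M} — M (Pursuer) has M→P.
A3 = A2; e.g. L (Evader) can still go to S. Fixed point.
Pursuer's attractor = {M, N, O, P, T}; Evader avoids the target exactly from the complement.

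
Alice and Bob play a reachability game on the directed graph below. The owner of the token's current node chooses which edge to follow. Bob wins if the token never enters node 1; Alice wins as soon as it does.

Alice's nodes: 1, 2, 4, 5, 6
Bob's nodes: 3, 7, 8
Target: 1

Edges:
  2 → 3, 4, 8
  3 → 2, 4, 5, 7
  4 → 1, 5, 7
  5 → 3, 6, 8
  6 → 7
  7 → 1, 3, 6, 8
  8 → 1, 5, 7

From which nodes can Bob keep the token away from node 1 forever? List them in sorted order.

A0 = {1}
A1: add {4} — 4 (Alice) has 4→1.
A2: add {2} — 2 (Alice) has 2→4.
A3 = A2; e.g. 3 (Bob) can still go to 5. Fixed point.
Alice's attractor = {1, 2, 4}; Bob avoids the target exactly from the complement.

3, 5, 6, 7, 8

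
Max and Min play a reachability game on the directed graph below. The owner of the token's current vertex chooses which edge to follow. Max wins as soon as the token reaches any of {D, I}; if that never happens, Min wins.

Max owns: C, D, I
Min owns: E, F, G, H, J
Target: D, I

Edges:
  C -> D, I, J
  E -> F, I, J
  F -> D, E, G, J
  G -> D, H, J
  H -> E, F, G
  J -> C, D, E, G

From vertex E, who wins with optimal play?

A0 = {D, I}
A1: add {C} — C (Max) has C→D.
A2 = A1; e.g. E (Min) can still go to F. Fixed point.
E never enters the attractor, so Min can avoid the target forever.

Min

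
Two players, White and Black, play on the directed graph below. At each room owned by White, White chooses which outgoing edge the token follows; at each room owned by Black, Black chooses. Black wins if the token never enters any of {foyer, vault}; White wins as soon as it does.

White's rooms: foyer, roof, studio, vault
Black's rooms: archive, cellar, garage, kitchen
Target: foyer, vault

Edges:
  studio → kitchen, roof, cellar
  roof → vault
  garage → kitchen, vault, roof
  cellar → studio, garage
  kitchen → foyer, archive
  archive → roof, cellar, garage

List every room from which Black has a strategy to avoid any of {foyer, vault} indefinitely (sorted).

A0 = {foyer, vault}
A1: add {roof} — roof (White) has roof→vault.
A2: add {studio} — studio (White) has studio→roof.
A3 = A2; e.g. kitchen (Black) can still go to archive. Fixed point.
White's attractor = {foyer, roof, studio, vault}; Black avoids the target exactly from the complement.

archive, cellar, garage, kitchen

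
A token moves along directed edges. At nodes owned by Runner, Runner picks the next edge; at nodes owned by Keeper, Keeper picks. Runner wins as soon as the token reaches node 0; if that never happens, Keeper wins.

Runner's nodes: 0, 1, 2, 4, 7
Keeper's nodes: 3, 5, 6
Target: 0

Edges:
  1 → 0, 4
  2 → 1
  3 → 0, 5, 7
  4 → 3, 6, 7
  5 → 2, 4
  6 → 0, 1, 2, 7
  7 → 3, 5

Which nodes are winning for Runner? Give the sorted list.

A0 = {0}
A1: add {1} — 1 (Runner) has 1→0.
A2: add {2} — 2 (Runner) has 2→1.
A3 = A2; e.g. 3 (Keeper) can still go to 5. Fixed point.
Runner's winning region = {0, 1, 2}.

0, 1, 2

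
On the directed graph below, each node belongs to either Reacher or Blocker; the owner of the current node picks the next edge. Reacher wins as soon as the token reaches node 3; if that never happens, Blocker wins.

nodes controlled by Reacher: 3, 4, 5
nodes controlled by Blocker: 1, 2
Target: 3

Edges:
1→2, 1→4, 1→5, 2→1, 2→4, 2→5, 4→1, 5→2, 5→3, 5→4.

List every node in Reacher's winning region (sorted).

3, 5

A0 = {3}
A1: add {5} — 5 (Reacher) has 5→3.
A2 = A1; e.g. 1 (Blocker) can still go to 2. Fixed point.
Reacher's winning region = {3, 5}.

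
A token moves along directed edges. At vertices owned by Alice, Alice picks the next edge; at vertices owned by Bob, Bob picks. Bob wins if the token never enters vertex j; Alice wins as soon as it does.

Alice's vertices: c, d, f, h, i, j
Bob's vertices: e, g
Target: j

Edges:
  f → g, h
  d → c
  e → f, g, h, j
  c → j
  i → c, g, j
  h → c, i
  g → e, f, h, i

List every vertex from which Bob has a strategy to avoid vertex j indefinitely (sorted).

A0 = {j}
A1: add {c, i} — c (Alice) has c→j; i (Alice) has i→j.
A2: add {d, h} — d (Alice) has d→c; h (Alice) has h→c.
A3: add {f} — f (Alice) has f→h.
A4 = A3; e.g. e (Bob) can still go to g. Fixed point.
Alice's attractor = {c, d, f, h, i, j}; Bob avoids the target exactly from the complement.

e, g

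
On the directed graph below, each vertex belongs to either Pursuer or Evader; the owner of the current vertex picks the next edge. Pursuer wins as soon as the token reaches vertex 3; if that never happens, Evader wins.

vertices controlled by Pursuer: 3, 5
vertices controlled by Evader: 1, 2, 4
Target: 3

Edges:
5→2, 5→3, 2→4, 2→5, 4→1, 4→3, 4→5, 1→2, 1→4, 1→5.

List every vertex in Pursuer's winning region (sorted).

3, 5

A0 = {3}
A1: add {5} — 5 (Pursuer) has 5→3.
A2 = A1; e.g. 1 (Evader) can still go to 2. Fixed point.
Pursuer's winning region = {3, 5}.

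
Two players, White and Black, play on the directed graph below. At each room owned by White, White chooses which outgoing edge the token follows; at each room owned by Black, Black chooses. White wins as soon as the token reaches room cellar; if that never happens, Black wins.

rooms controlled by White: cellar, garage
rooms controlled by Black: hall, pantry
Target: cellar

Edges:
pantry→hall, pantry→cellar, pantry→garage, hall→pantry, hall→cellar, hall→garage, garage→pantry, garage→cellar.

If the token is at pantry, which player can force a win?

A0 = {cellar}
A1: add {garage} — garage (White) has garage→cellar.
A2 = A1; e.g. pantry (Black) can still go to hall. Fixed point.
pantry never enters the attractor, so Black can avoid the target forever.

Black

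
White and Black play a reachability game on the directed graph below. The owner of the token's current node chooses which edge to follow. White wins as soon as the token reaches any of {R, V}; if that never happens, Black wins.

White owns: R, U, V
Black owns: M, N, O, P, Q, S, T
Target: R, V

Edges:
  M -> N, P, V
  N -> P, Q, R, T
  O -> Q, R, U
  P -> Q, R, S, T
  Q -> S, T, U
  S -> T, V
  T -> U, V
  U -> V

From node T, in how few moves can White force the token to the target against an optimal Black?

A0 = {R, V}
A1: add {U} — U (White) has U→V.
A2: add {T} — T (Black): all of {U, V} already in.
T enters the attractor at level 2, so White can force the target in 2 moves from there.

2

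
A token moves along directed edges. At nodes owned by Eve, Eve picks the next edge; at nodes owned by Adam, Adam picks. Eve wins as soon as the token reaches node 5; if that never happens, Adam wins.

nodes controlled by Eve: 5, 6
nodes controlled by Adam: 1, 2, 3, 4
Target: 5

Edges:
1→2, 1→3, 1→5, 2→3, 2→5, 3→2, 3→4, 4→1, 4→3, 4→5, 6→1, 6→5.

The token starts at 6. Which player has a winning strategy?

A0 = {5}
A1: add {6} — 6 (Eve) has 6→5.
A2 = A1; e.g. 1 (Adam) can still go to 2. Fixed point.
6 ∈ A1, so Eve can force the target.

Eve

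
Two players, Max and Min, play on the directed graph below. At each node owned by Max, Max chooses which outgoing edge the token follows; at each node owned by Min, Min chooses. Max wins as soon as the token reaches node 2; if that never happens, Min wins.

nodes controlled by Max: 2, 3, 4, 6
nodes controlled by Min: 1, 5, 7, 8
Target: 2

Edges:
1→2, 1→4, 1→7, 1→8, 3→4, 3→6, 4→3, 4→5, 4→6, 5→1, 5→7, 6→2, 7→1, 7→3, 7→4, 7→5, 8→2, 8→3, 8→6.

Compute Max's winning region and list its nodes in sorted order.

2, 3, 4, 6, 8

A0 = {2}
A1: add {6} — 6 (Max) has 6→2.
A2: add {3, 4} — 3 (Max) has 3→6; 4 (Max) has 4→6.
A3: add {8} — 8 (Min): all of {2, 3, 6} already in.
A4 = A3; e.g. 1 (Min) can still go to 7. Fixed point.
Max's winning region = {2, 3, 4, 6, 8}.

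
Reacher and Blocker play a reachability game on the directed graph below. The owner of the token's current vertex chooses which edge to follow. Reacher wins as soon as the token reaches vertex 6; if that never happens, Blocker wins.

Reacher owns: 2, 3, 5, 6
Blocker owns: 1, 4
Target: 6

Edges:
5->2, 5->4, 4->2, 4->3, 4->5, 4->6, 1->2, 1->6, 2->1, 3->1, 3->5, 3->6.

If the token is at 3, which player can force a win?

A0 = {6}
A1: add {3} — 3 (Reacher) has 3→6.
A2 = A1; e.g. 1 (Blocker) can still go to 2. Fixed point.
3 ∈ A1, so Reacher can force the target.

Reacher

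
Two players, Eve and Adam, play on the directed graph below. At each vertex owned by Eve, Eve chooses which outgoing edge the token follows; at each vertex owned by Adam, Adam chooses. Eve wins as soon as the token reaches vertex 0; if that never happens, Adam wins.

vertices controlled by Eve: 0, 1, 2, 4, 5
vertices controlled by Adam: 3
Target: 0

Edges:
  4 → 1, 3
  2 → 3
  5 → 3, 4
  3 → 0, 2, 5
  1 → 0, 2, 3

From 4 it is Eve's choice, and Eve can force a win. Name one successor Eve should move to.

A0 = {0}
A1: add {1} — 1 (Eve) has 1→0.
A2: add {4} — 4 (Eve) has 4→1.
A3: add {5} — 5 (Eve) has 5→4.
A4 = A3; e.g. 2 (Eve) has no edge into A3. Fixed point.
From 4, successor 1 is in the attractor (rank 1); the other successor 3 is not.

1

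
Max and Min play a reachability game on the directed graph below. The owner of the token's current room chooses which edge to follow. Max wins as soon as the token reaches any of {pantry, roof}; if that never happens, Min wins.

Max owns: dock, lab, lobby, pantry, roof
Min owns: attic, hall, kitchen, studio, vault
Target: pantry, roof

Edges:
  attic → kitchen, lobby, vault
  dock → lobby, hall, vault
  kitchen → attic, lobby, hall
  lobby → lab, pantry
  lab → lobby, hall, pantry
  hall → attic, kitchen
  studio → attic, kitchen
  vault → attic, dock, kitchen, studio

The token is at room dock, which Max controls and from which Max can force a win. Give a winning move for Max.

lobby

A0 = {pantry, roof}
A1: add {lab, lobby} — lobby (Max) has lobby→pantry; lab (Max) has lab→pantry.
A2: add {dock} — dock (Max) has dock→lobby.
A3 = A2; e.g. attic (Min) can still go to kitchen. Fixed point.
From dock, successor lobby is in the attractor (rank 1); the other successors hall, vault are not.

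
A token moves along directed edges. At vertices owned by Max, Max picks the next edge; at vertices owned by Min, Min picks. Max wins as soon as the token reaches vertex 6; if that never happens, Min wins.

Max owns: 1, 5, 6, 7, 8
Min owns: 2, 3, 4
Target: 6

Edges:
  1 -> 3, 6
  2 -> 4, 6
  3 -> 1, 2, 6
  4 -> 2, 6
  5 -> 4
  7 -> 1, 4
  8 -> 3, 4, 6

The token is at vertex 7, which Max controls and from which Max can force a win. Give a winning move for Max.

1

A0 = {6}
A1: add {1, 8} — 1 (Max) has 1→6; 8 (Max) has 8→6.
A2: add {7} — 7 (Max) has 7→1.
A3 = A2; e.g. 2 (Min) can still go to 4. Fixed point.
From 7, successor 1 is in the attractor (rank 1); the other successor 4 is not.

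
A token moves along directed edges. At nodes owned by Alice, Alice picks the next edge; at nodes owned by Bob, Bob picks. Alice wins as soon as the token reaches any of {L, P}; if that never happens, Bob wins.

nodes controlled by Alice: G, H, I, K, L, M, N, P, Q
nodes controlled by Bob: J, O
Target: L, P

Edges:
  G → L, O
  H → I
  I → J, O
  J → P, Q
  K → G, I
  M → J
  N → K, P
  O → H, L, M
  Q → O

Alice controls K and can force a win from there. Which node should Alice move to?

G

A0 = {L, P}
A1: add {G, N} — G (Alice) has G→L; N (Alice) has N→P.
A2: add {K} — K (Alice) has K→G.
A3 = A2; e.g. H (Alice) has no edge into A2. Fixed point.
From K, successor G is in the attractor (rank 1); the other successor I is not.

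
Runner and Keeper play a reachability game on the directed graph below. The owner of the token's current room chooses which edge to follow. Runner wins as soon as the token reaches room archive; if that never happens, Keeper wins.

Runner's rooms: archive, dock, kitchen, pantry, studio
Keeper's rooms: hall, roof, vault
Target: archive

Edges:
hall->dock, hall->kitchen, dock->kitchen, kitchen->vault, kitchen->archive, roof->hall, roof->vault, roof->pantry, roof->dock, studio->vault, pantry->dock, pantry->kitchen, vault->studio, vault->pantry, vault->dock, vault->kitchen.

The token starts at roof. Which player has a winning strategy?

A0 = {archive}
A1: add {kitchen} — kitchen (Runner) has kitchen→archive.
A2: add {dock, pantry} — pantry (Runner) has pantry→kitchen; dock (Runner) has dock→kitchen.
A3: add {hall} — hall (Keeper): all of {dock, kitchen} already in.
A4 = A3; e.g. studio (Runner) has no edge into A3. Fixed point.
roof never enters the attractor, so Keeper can avoid the target forever.

Keeper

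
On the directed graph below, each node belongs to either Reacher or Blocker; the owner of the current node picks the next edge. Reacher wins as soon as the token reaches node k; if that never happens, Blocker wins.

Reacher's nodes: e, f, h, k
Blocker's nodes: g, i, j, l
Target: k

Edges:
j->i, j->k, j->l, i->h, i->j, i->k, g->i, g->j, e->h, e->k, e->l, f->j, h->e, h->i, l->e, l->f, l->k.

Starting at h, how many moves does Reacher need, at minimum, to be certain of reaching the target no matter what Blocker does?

A0 = {k}
A1: add {e} — e (Reacher) has e→k.
A2: add {h} — h (Reacher) has h→e.
A3 = A2; e.g. f (Reacher) has no edge into A2. Fixed point.
h enters the attractor at level 2, so Reacher can force the target in 2 moves from there.

2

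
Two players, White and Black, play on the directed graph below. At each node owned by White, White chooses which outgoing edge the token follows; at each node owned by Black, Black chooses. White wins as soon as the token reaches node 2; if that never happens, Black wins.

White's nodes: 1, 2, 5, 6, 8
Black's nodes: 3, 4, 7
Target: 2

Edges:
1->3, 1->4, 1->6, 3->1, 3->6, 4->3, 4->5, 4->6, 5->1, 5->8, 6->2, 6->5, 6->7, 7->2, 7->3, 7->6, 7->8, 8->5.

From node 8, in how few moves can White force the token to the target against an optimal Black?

A0 = {2}
A1: add {6} — 6 (White) has 6→2.
A2: add {1} — 1 (White) has 1→6.
A3: add {3, 5} — 3 (Black): all of {1, 6} already in; 5 (White) has 5→1.
A4: add {4, 8} — 4 (Black): all of {3, 5, 6} already in; 8 (White) has 8→5.
8 enters the attractor at level 4, so White can force the target in 4 moves from there.

4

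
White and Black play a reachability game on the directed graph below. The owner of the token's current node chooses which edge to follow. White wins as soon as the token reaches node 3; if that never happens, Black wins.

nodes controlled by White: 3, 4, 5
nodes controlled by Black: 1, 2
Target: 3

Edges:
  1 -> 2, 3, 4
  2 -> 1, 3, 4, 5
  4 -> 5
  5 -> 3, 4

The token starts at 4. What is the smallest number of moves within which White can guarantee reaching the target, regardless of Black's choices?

A0 = {3}
A1: add {5} — 5 (White) has 5→3.
A2: add {4} — 4 (White) has 4→5.
A3 = A2; e.g. 1 (Black) can still go to 2. Fixed point.
4 enters the attractor at level 2, so White can force the target in 2 moves from there.

2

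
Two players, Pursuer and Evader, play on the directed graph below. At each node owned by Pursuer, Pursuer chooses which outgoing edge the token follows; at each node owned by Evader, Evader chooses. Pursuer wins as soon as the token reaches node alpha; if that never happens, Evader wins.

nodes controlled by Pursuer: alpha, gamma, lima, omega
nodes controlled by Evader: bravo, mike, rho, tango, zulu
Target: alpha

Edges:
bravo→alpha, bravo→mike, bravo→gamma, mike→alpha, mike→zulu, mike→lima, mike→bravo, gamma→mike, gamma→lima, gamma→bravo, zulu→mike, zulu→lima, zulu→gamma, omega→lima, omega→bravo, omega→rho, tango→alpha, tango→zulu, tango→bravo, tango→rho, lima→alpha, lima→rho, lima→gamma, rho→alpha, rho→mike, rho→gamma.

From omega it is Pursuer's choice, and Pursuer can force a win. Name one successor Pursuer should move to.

lima

A0 = {alpha}
A1: add {lima} — lima (Pursuer) has lima→alpha.
A2: add {gamma, omega} — gamma (Pursuer) has gamma→lima; omega (Pursuer) has omega→lima.
A3 = A2; e.g. zulu (Evader) can still go to mike. Fixed point.
From omega, successor lima is in the attractor (rank 1); the other successors bravo, rho are not.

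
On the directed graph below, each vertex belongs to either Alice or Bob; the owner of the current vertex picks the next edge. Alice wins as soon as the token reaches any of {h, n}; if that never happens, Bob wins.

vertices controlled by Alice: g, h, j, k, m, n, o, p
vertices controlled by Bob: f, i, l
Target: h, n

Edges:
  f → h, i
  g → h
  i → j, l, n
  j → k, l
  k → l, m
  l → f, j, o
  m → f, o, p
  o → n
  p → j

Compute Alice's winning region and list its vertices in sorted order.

A0 = {h, n}
A1: add {g, o} — g (Alice) has g→h; o (Alice) has o→n.
A2: add {m} — m (Alice) has m→o.
A3: add {k} — k (Alice) has k→m.
A4: add {j} — j (Alice) has j→k.
A5: add {p} — p (Alice) has p→j.
A6 = A5; e.g. f (Bob) can still go to i. Fixed point.
Alice's winning region = {g, h, j, k, m, n, o, p}.

g, h, j, k, m, n, o, p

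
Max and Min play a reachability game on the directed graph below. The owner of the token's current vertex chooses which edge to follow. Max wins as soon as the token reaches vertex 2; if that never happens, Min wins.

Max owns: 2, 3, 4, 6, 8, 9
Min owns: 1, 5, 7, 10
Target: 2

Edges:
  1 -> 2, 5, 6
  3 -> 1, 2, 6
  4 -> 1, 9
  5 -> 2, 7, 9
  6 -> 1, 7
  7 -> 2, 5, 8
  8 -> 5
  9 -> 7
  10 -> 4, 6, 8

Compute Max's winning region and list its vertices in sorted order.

2, 3

A0 = {2}
A1: add {3} — 3 (Max) has 3→2.
A2 = A1; e.g. 1 (Min) can still go to 5. Fixed point.
Max's winning region = {2, 3}.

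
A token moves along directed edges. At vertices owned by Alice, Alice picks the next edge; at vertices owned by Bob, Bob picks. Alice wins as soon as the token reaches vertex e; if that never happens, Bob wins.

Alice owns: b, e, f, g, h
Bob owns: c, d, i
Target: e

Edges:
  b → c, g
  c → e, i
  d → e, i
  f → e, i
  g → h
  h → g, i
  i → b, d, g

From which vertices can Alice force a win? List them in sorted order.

A0 = {e}
A1: add {f} — f (Alice) has f→e.
A2 = A1; e.g. b (Alice) has no edge into A1. Fixed point.
Alice's winning region = {e, f}.

e, f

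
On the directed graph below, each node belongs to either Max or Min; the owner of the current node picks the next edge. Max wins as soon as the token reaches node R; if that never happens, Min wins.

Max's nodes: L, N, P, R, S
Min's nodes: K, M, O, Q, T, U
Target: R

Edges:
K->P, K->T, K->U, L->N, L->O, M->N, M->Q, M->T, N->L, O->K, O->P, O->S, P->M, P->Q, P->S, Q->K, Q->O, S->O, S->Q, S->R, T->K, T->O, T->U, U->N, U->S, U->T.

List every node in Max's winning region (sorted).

P, R, S

A0 = {R}
A1: add {S} — S (Max) has S→R.
A2: add {P} — P (Max) has P→S.
A3 = A2; e.g. K (Min) can still go to T. Fixed point.
Max's winning region = {P, R, S}.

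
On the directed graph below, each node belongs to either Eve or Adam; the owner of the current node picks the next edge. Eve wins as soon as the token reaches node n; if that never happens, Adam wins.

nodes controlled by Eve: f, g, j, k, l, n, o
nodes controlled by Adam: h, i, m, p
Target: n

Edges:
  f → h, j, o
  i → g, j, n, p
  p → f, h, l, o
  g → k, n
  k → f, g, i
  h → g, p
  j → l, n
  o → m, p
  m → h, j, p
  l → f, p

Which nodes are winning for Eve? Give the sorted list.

f, g, j, k, l, n

A0 = {n}
A1: add {g, j} — g (Eve) has g→n; j (Eve) has j→n.
A2: add {f, k} — f (Eve) has f→j; k (Eve) has k→g.
A3: add {l} — l (Eve) has l→f.
A4 = A3; e.g. h (Adam) can still go to p. Fixed point.
Eve's winning region = {f, g, j, k, l, n}.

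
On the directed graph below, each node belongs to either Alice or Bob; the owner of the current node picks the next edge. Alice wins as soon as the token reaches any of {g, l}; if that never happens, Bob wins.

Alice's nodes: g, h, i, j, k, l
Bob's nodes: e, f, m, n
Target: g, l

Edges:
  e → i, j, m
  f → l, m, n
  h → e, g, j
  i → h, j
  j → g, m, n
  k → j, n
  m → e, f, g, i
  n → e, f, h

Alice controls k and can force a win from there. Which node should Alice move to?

j

A0 = {g, l}
A1: add {h, j} — h (Alice) has h→g; j (Alice) has j→g.
A2: add {i, k} — i (Alice) has i→h; k (Alice) has k→j.
A3 = A2; e.g. e (Bob) can still go to m. Fixed point.
From k, successor j is in the attractor (rank 1); the other successor n is not.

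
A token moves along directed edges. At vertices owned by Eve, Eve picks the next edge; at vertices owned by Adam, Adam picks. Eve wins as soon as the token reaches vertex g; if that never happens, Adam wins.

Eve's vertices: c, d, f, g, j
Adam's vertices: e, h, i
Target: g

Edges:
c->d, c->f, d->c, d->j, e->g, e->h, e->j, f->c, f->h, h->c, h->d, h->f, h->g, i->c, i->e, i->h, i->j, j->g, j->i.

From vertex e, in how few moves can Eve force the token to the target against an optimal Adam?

A0 = {g}
A1: add {j} — j (Eve) has j→g.
A2: add {d} — d (Eve) has d→j.
A3: add {c} — c (Eve) has c→d.
A4: add {f} — f (Eve) has f→c.
A5: add {h} — h (Adam): all of {c, d, f, g} already in.
A6: add {e} — e (Adam): all of {g, h, j} already in.
e enters the attractor at level 6, so Eve can force the target in 6 moves from there.

6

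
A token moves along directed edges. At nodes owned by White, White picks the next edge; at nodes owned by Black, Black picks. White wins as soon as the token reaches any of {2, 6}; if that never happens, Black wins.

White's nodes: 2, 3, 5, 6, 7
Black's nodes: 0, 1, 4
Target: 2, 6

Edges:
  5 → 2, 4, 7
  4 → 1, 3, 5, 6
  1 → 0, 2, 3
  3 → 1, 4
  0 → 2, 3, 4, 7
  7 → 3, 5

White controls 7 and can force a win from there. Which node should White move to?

5

A0 = {2, 6}
A1: add {5} — 5 (White) has 5→2.
A2: add {7} — 7 (White) has 7→5.
A3 = A2; e.g. 0 (Black) can still go to 3. Fixed point.
From 7, successor 5 is in the attractor (rank 1); the other successor 3 is not.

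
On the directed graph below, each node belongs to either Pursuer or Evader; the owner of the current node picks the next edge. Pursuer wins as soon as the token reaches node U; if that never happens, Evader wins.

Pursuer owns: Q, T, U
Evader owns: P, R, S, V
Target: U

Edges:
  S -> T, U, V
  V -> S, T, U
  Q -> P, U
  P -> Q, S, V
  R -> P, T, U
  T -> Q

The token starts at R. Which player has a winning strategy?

A0 = {U}
A1: add {Q} — Q (Pursuer) has Q→U.
A2: add {T} — T (Pursuer) has T→Q.
A3 = A2; e.g. P (Evader) can still go to S. Fixed point.
R never enters the attractor, so Evader can avoid the target forever.

Evader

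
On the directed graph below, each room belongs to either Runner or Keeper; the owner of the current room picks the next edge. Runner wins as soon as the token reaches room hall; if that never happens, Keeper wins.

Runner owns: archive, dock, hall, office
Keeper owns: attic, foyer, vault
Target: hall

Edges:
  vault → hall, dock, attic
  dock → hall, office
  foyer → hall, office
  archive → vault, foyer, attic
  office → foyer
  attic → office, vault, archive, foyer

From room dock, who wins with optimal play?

A0 = {hall}
A1: add {dock} — dock (Runner) has dock→hall.
A2 = A1; e.g. office (Runner) has no edge into A1. Fixed point.
dock ∈ A1, so Runner can force the target.

Runner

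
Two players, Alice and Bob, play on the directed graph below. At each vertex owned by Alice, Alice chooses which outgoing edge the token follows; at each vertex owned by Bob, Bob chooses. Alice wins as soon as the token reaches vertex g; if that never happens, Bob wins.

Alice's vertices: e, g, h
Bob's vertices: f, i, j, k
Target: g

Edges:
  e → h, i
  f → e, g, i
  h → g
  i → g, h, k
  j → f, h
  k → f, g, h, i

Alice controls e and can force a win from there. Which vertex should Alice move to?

A0 = {g}
A1: add {h} — h (Alice) has h→g.
A2: add {e} — e (Alice) has e→h.
A3 = A2; e.g. f (Bob) can still go to i. Fixed point.
From e, successor h is in the attractor (rank 1); the other successor i is not.

h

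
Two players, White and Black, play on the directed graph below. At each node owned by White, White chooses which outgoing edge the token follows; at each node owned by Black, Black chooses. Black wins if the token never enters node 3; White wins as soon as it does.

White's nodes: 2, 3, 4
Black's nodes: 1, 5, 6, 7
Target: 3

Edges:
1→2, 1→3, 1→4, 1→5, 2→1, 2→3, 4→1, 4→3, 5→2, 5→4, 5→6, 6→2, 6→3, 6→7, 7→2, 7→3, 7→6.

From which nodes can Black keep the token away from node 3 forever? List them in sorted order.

A0 = {3}
A1: add {2, 4} — 2 (White) has 2→3; 4 (White) has 4→3.
A2 = A1; e.g. 1 (Black) can still go to 5. Fixed point.
White's attractor = {2, 3, 4}; Black avoids the target exactly from the complement.

1, 5, 6, 7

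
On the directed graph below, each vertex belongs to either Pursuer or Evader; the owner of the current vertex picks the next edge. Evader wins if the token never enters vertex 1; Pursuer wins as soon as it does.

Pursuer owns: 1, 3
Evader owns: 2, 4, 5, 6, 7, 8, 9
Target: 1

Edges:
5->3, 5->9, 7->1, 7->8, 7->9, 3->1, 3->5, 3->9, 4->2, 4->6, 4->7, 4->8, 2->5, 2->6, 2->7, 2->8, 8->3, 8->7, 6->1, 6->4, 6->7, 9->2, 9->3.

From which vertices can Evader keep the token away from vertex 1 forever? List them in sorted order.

2, 4, 5, 6, 7, 8, 9

A0 = {1}
A1: add {3} — 3 (Pursuer) has 3→1.
A2 = A1; e.g. 2 (Evader) can still go to 5. Fixed point.
Pursuer's attractor = {1, 3}; Evader avoids the target exactly from the complement.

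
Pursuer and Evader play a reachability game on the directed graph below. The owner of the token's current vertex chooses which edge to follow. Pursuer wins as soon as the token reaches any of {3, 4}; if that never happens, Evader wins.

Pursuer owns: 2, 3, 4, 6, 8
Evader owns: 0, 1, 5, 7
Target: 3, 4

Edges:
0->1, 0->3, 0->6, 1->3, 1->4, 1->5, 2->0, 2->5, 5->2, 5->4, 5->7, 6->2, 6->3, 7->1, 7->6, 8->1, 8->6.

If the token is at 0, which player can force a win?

A0 = {3, 4}
A1: add {6} — 6 (Pursuer) has 6→3.
A2: add {8} — 8 (Pursuer) has 8→6.
A3 = A2; e.g. 0 (Evader) can still go to 1. Fixed point.
0 never enters the attractor, so Evader can avoid the target forever.

Evader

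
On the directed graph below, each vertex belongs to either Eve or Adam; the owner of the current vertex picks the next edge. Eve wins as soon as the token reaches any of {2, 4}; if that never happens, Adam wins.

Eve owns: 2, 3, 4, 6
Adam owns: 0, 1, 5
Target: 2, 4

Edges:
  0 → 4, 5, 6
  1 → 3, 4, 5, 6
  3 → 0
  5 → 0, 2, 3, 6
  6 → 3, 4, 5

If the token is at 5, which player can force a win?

Adam

A0 = {2, 4}
A1: add {6} — 6 (Eve) has 6→4.
A2 = A1; e.g. 0 (Adam) can still go to 5. Fixed point.
5 never enters the attractor, so Adam can avoid the target forever.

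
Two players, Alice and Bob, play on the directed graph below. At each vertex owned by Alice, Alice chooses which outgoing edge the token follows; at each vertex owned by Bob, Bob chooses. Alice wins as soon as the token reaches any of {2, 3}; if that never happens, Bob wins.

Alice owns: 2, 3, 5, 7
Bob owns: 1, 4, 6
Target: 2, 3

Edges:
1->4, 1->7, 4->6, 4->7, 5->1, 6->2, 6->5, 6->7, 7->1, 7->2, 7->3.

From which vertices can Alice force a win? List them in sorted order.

A0 = {2, 3}
A1: add {7} — 7 (Alice) has 7→2.
A2 = A1; e.g. 1 (Bob) can still go to 4. Fixed point.
Alice's winning region = {2, 3, 7}.

2, 3, 7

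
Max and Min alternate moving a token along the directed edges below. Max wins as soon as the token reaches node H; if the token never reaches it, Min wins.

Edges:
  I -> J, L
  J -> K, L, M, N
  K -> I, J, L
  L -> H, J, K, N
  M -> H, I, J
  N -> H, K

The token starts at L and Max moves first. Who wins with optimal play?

Max

Track states (vertex, player-to-move).
A0 = {(H,Max), (H,Min)}
A1: add {(L,Max), (M,Max), (N,Max)}.
(L,Max) ∈ A1 ⇒ Max forces the target.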